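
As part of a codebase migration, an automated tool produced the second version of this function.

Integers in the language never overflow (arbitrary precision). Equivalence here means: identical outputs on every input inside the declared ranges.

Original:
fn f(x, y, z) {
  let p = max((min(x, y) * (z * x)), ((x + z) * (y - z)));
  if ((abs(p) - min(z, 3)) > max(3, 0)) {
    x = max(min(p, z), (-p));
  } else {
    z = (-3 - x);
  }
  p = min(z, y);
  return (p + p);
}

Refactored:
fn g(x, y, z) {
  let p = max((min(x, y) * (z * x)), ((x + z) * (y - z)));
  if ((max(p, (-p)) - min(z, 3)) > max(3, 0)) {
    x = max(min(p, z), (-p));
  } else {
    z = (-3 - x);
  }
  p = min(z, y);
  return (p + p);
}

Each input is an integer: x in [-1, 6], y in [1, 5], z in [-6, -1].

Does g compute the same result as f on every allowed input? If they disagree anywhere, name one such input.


Side by side, the visible changes include: min/max/abs usage differs.
As a probe, take x=5, y=1, z=-5: f runs p=0, then ((abs(p) - min(z, 3)) > max(3, 0)) is true, then x=0, then p=-5, then returns -10; g runs p=0, then ((max(p, (-p)) - min(z, 3)) > max(3, 0)) is true, then x=0, then p=-5, then returns -10; both end at -10.
Sweeping the whole domain (240 inputs) finds no disagreement.
verdict: equivalent


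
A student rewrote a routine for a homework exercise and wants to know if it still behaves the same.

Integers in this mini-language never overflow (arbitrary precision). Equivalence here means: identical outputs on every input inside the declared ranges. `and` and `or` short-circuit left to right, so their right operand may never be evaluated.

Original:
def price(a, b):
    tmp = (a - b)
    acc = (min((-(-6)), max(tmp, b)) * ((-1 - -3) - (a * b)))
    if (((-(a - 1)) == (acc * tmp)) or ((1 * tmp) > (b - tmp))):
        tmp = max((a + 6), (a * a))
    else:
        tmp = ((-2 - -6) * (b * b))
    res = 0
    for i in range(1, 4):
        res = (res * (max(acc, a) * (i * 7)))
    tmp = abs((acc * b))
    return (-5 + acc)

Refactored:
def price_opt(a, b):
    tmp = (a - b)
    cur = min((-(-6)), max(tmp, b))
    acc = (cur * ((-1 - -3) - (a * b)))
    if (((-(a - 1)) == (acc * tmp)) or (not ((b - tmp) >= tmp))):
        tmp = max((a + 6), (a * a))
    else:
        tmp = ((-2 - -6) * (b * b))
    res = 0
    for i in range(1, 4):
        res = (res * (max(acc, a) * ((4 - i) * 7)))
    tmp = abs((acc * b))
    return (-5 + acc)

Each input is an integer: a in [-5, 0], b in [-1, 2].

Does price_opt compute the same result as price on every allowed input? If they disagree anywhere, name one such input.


Changes here: constant usage differs, and arithmetic usage differs, and boolean connective usage differs, and local variable names differ, and comparison usage differs, and statement counts differ; the full 24-point sweep finds no disagreement.
verdict: equivalent


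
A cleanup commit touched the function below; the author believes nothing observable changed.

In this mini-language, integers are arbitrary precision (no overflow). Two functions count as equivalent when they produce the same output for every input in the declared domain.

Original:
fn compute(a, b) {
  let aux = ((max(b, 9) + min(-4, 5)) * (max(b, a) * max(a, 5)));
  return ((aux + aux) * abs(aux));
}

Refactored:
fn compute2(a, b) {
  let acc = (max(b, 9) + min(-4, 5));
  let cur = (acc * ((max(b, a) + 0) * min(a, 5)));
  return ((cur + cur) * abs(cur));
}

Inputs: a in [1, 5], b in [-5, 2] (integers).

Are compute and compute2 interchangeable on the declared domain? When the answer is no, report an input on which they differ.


Consider the input a=1, b=-5.
compute: aux becomes 25; next final value 1250
compute2: acc becomes 5; next cur becomes 5; next final value 50
1250 and 50 differ, so these are not the same function on this domain.
verdict: not equivalent; witness: a=1, b=-5


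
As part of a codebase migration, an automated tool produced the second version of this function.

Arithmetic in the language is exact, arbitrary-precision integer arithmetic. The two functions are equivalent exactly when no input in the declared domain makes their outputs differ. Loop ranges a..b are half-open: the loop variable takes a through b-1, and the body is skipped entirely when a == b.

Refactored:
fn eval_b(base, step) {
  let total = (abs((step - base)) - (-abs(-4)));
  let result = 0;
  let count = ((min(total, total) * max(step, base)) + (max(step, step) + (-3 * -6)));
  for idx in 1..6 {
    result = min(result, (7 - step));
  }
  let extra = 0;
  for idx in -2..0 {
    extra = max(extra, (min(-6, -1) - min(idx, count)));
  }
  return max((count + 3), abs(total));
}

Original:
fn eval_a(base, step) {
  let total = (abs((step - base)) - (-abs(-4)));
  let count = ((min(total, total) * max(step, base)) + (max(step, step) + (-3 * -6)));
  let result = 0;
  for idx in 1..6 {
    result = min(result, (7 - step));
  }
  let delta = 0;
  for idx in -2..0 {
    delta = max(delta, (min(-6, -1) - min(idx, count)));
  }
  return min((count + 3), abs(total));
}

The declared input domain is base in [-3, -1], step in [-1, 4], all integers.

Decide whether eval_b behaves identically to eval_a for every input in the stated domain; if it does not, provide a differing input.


There is a counterexample at base=-3, step=-1: 6 on one side, 14 on the other.
eval_a: total = 6; count = 11; result = 0; [idx=1]; result = 0; [idx=2]; result = 0; [idx=3]; result = 0; [idx=4]; result = 0; [idx=5]; result = 0; delta = 0; [idx=-2]; delta = 0; [idx=-1]; delta = 0; return 6
eval_b: total = 6; result = 0; count = 11; [idx=1]; result = 0; [idx=2]; result = 0; [idx=3]; result = 0; [idx=4]; result = 0; [idx=5]; result = 0; extra = 0; [idx=-2]; extra = 0; [idx=-1]; extra = 0; return 14
verdict: not equivalent; witness: base=-3, step=-1


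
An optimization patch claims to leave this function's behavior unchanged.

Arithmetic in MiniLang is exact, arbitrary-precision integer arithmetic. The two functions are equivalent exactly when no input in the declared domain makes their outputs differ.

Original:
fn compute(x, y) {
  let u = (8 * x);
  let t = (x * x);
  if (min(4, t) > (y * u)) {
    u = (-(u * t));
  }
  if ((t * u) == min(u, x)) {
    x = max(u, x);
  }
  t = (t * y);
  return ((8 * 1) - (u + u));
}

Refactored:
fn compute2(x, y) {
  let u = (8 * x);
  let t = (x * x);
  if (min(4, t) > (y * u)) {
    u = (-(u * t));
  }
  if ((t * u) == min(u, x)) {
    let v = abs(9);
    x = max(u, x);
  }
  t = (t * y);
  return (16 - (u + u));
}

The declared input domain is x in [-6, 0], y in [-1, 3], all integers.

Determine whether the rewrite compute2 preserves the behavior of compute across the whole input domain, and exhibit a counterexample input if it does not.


x=-6, y=-1 yields 104 from compute but 112 from compute2.
verdict: not equivalent; witness: x=-6, y=-1


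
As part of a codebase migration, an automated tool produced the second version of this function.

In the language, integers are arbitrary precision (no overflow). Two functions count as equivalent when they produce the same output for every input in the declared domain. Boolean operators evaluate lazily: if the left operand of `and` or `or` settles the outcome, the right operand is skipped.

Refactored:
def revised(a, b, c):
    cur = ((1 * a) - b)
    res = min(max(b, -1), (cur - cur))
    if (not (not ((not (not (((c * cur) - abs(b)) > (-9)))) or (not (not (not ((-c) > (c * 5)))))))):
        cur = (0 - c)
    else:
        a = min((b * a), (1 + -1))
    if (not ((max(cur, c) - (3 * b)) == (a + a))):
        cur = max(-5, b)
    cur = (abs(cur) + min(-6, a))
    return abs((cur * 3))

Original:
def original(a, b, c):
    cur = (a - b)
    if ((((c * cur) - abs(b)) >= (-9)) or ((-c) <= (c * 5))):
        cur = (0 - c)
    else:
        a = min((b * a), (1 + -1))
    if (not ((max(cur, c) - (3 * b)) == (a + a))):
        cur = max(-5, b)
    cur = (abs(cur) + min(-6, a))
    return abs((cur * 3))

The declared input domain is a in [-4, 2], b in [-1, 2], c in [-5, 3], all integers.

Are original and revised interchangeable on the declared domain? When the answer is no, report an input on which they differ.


The one real change (`(((c * cur) - abs(b)) >= (-9))` became `(((c * cur) - abs(b)) > (-9))`) has no effect anywhere in the declared ranges; all 252 inputs agree.
verdict: equivalent


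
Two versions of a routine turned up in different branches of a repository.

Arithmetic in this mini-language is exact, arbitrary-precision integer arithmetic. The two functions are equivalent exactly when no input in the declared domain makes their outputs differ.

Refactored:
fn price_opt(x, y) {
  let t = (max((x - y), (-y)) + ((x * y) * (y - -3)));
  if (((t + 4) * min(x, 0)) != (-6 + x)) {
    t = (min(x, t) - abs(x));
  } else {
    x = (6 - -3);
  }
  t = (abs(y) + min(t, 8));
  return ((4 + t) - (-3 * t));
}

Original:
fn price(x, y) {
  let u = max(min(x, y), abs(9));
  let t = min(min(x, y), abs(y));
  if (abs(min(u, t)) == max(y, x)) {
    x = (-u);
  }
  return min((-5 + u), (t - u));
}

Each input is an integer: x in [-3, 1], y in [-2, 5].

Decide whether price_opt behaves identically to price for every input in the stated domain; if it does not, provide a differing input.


On input x=-3, y=-1, price returns -12 while price_opt returns -16.
verdict: not equivalent; witness: x=-3, y=-1


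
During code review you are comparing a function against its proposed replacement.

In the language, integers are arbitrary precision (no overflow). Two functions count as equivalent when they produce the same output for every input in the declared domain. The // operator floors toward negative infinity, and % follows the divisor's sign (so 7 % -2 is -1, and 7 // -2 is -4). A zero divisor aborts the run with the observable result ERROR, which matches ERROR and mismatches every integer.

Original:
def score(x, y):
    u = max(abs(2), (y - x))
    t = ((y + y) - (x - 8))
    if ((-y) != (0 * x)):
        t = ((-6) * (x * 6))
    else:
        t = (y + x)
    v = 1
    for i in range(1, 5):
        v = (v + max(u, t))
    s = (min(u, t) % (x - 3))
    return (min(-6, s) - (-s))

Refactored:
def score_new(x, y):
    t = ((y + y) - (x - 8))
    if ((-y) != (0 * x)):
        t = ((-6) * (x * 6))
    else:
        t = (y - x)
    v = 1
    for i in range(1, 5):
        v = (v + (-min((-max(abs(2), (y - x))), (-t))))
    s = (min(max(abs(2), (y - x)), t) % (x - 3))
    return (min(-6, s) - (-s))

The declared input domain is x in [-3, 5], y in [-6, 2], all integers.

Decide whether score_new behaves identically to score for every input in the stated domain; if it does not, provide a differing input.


The rewrite breaks on x=-2, y=0, where the results are -8 and -9.
score: u = 2; t = 10; ((-y) != (0 * x)) -> false; t = -2; v = 1; [i=1]; v = 3; [i=2]; v = 5; [i=3]; v = 7; [i=4]; v = 9; s = -2; return -8
score_new: t = 10; ((-y) != (0 * x)) -> false; t = 2; v = 1; [i=1]; v = 3; [i=2]; v = 5; [i=3]; v = 7; [i=4]; v = 9; s = -3; return -9
verdict: not equivalent; witness: x=-2, y=0


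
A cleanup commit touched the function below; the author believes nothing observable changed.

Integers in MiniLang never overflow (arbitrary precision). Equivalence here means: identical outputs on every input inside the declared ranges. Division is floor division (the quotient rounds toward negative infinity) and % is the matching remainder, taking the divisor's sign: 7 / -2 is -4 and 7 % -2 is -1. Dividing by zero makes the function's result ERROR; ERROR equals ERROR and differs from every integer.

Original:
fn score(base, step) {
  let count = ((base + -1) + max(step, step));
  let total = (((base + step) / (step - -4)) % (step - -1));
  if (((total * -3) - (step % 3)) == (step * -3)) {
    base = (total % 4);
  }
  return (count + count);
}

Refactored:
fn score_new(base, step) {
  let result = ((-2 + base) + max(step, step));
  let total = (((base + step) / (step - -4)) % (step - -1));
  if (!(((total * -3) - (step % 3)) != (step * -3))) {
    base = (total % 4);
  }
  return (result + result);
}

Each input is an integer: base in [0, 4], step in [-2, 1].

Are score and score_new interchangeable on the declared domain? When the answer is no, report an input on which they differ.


Not equivalent: base=0, step=-2 separates them (-6 vs -8).
score: count becomes -3; next total becomes 0; next (((total * -3) - (step % 3)) == (step * -3)) evaluates to false; next final value -6
score_new: result becomes -4; next total becomes 0; next (!(((total * -3) - (step % 3)) != (step * -3))) evaluates to false; next final value -8
verdict: not equivalent; witness: base=0, step=-2


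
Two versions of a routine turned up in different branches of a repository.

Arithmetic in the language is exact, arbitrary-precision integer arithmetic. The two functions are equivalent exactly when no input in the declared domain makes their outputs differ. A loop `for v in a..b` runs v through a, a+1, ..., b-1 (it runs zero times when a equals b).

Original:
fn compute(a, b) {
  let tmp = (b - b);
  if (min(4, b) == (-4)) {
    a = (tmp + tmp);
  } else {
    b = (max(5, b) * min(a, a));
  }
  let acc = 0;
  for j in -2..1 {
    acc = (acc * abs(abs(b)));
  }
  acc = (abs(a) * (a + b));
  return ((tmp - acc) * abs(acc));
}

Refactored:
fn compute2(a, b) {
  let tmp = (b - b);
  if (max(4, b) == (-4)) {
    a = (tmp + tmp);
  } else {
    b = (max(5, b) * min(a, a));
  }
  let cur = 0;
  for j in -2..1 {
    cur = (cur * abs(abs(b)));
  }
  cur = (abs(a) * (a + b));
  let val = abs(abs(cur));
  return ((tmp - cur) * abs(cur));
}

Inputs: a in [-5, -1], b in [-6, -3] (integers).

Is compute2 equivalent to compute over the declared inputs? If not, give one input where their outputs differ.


Not equivalent: a=-5, b=-4 separates them (0 vs 22500).
compute: tmp becomes 0; next (min(4, b) == (-4)) evaluates to true; next a becomes 0; next acc becomes 0; next at j=-2:; next acc becomes 0; next at j=-1:; next acc becomes 0; next at j=0:; next acc becomes 0; next acc becomes 0; next final value 0
compute2: tmp becomes 0; next (max(4, b) == (-4)) evaluates to false; next b becomes -25; next cur becomes 0; next at j=-2:; next cur becomes 0; next at j=-1:; next cur becomes 0; next at j=0:; next cur becomes 0; next cur becomes -150; next val becomes 150; next final value 22500
verdict: not equivalent; witness: a=-5, b=-4


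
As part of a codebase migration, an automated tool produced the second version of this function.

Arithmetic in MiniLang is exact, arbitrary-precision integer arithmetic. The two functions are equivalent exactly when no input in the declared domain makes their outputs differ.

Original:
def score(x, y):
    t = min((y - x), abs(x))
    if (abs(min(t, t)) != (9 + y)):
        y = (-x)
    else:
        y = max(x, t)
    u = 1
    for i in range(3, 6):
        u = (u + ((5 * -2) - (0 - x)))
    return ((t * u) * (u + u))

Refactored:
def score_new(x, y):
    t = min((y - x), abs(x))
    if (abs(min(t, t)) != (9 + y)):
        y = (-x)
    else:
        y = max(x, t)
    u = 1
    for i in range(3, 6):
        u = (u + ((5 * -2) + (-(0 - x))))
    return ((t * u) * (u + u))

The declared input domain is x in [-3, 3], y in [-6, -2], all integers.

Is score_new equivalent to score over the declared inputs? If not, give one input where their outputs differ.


Side by side, the visible changes include: arithmetic usage differs.
As a probe, take x=0, y=-2: score runs t=-2, then (abs(min(t, t)) != (9 + y)) is true, then y=0, then u=1, then (i=3), then u=-9, then (i=4), then u=-19, then (i=5), then u=-29, then returns -3364; score_new runs t=-2, then (abs(min(t, t)) != (9 + y)) is true, then y=0, then u=1, then (i=3), then u=-9, then (i=4), then u=-19, then (i=5), then u=-29, then returns -3364; both end at -3364.
Every one of the 35 inputs gives matching results.
verdict: equivalent


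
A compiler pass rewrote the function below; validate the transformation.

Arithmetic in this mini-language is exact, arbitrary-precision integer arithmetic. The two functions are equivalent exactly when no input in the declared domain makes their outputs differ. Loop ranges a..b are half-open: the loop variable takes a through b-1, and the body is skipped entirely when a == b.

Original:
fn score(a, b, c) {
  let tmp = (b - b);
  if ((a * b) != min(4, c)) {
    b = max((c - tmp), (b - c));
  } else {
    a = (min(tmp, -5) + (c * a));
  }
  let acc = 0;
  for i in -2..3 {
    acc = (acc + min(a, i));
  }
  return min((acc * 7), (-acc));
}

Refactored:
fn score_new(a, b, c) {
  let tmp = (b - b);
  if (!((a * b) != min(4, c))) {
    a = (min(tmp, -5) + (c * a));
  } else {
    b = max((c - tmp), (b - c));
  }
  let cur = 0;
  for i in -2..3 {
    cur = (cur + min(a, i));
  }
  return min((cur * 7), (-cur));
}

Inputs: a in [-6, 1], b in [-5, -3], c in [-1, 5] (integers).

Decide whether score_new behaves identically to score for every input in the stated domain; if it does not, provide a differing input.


Reading the diff, among the changes: local variable names differ, and boolean connective usage differs.
Tracing a=-6, b=-3, c=4: score: tmp = 0; ((a * b) != min(4, c)) -> true; b = 4; acc = 0; [i=-2]; acc = -6; [i=-1]; acc = -12; [i=0]; acc = -18; [i=1]; acc = -24; [i=2]; acc = -30; return -210 | score_new: tmp = 0; (!((a * b) != min(4, c))) -> false; b = 4; cur = 0; [i=-2]; cur = -6; [i=-1]; cur = -12; [i=0]; cur = -18; [i=1]; cur = -24; [i=2]; cur = -30; return -210 — matching result -210.
Every one of the 168 inputs gives matching results.
verdict: equivalent


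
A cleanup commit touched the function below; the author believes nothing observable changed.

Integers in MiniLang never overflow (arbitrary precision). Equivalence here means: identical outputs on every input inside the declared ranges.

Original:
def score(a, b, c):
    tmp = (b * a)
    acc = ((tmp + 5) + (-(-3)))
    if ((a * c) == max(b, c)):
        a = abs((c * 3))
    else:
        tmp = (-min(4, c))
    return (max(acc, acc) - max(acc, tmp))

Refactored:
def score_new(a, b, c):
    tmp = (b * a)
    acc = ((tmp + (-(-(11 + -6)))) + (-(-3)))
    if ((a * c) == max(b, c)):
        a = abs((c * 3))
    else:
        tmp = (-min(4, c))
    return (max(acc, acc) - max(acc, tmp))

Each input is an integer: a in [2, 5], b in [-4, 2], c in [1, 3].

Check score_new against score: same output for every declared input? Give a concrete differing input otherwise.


Changes here: arithmetic usage differs, constant usage differs; the full 84-point sweep finds no disagreement.
verdict: equivalent


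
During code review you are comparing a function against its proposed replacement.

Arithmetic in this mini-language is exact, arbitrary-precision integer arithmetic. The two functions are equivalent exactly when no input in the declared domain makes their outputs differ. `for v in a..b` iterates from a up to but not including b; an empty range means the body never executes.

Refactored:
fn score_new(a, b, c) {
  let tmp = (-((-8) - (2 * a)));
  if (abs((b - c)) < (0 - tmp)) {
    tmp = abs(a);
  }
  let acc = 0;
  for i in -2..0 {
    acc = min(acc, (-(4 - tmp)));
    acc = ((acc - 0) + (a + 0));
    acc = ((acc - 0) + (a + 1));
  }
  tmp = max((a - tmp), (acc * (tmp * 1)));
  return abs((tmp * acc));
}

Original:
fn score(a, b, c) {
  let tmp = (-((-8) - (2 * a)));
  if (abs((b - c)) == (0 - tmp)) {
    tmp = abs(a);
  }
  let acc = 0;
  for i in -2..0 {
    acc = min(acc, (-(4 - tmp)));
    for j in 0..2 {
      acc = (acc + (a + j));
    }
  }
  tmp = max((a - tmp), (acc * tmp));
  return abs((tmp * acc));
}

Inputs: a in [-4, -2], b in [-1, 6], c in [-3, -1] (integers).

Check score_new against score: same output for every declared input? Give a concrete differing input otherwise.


The rewrite breaks on a=-4, b=-1, c=-1, where the results are 112 and 0.
score: tmp becomes 0; next (abs((b - c)) == (0 - tmp)) evaluates to true; next tmp becomes 4; next acc becomes 0; next at i=-2:; next acc becomes 0; next at j=0:; next acc becomes -4; next at j=1:; next acc becomes -7; next at i=-1:; next acc becomes -7; next at j=0:; next acc becomes -11; next at j=1:; next acc becomes -14; next tmp becomes -8; next final value 112
score_new: tmp becomes 0; next (abs((b - c)) < (0 - tmp)) evaluates to false; next acc becomes 0; next at i=-2:; next acc becomes -4; next acc becomes -8; next acc becomes -11; next at i=-1:; next acc becomes -11; next acc becomes -15; next acc becomes -18; next tmp becomes 0; next final value 0
verdict: not equivalent; witness: a=-4, b=-1, c=-1


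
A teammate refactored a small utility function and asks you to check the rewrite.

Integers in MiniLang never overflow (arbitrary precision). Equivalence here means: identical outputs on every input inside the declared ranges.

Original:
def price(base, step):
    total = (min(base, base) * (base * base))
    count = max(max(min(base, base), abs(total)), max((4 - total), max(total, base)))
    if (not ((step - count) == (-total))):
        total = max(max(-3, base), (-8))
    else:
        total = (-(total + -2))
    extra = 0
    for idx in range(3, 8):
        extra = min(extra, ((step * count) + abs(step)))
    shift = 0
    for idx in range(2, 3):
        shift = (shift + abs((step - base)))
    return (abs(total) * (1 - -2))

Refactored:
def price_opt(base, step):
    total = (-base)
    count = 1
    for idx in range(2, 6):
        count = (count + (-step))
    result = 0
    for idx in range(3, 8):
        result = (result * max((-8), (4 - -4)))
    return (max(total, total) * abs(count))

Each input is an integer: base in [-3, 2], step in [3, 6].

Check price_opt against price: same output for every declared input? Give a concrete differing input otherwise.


Consider the input base=-3, step=3.
price: total becomes -27; next count becomes 31; next (not ((step - count) == (-total))) evaluates to true; next total becomes -3; next extra becomes 0; next at idx=3:; next extra becomes 0; next at idx=4:; next extra becomes 0; next at idx=5:; next extra becomes 0; next at idx=6:; next extra becomes 0; next at idx=7:; next extra becomes 0; next shift becomes 0; next at idx=2:; next shift becomes 6; next final value 9
price_opt: total becomes 3; next count becomes 1; next at idx=2:; next count becomes -2; next at idx=3:; next count becomes -5; next at idx=4:; next count becomes -8; next at idx=5:; next count becomes -11; next result becomes 0; next at idx=3:; next result becomes 0; next at idx=4:; next result becomes 0; next at idx=5:; next result becomes 0; next at idx=6:; next result becomes 0; next at idx=7:; next result becomes 0; next final value 33
9 vs 33 — the two versions disagree here.
verdict: not equivalent; witness: base=-3, step=3


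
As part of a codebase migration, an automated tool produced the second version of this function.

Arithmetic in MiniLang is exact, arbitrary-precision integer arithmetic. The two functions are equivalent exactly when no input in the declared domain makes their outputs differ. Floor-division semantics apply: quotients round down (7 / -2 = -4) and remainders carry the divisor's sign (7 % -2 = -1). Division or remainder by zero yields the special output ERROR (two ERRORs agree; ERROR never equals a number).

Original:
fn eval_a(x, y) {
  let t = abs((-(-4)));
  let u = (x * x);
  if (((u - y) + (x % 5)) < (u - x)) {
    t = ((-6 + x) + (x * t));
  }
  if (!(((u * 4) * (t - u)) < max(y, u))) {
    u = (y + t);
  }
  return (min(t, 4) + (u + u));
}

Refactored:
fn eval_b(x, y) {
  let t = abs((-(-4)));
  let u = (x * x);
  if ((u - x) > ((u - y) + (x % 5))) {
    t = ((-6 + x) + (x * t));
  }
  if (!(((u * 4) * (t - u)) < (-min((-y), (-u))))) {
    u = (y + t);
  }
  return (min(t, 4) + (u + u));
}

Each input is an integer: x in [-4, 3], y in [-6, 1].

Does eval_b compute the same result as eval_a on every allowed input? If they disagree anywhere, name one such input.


Reading the diff, among the changes: min/max/abs usage differs; also comparison usage differs.
Tracing x=0, y=1: eval_a: t := 4 | u := 0 | (((u - y) + (x % 5)) < (u - x)): true | t := -6 | (!(((u * 4) * (t - u)) < max(y, u))): false | result -6 | eval_b: t := 4 | u := 0 | ((u - x) > ((u - y) + (x % 5))): true | t := -6 | (!(((u * 4) * (t - u)) < (-min((-y), (-u))))): false | result -6 — matching result -6.
Every one of the 64 inputs gives matching results.
verdict: equivalent


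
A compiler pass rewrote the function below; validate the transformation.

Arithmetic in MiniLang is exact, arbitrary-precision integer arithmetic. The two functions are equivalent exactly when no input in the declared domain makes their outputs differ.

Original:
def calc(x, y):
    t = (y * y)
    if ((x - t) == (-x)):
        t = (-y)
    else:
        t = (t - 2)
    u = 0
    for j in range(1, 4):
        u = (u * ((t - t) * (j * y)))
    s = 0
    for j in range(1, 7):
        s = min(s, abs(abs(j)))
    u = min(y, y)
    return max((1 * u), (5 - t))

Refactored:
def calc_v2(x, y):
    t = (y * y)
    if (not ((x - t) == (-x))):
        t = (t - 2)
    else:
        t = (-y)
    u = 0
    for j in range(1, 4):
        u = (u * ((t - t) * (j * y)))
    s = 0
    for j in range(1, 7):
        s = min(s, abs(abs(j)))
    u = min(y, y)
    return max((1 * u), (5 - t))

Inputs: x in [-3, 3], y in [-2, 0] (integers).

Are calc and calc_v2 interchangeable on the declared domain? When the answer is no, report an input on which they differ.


Comparing the listings, the differences include: boolean connective usage differs.
One worked example (x=3, y=-1) — calc: t := 1 | ((x - t) == (-x)): false | t := -1 | u := 0 | iter j=1: | u := 0 | iter j=2: | u := 0 | iter j=3: | u := 0 | s := 0 | iter j=1: | s := 0 | iter j=2: | s := 0 | iter j=3: | s := 0 | iter j=4: | s := 0 | iter j=5: | s := 0 | iter j=6: | s := 0 | u := -1 | result 6; calc_v2: t := 1 | (not ((x - t) == (-x))): true | t := -1 | u := 0 | iter j=1: | u := 0 | iter j=2: | u := 0 | iter j=3: | u := 0 | s := 0 | iter j=1: | s := 0 | iter j=2: | s := 0 | iter j=3: | s := 0 | iter j=4: | s := 0 | iter j=5: | s := 0 | iter j=6: | s := 0 | u := -1 | result 6; agreement on 6.
Every one of the 21 inputs gives matching results.
verdict: equivalent


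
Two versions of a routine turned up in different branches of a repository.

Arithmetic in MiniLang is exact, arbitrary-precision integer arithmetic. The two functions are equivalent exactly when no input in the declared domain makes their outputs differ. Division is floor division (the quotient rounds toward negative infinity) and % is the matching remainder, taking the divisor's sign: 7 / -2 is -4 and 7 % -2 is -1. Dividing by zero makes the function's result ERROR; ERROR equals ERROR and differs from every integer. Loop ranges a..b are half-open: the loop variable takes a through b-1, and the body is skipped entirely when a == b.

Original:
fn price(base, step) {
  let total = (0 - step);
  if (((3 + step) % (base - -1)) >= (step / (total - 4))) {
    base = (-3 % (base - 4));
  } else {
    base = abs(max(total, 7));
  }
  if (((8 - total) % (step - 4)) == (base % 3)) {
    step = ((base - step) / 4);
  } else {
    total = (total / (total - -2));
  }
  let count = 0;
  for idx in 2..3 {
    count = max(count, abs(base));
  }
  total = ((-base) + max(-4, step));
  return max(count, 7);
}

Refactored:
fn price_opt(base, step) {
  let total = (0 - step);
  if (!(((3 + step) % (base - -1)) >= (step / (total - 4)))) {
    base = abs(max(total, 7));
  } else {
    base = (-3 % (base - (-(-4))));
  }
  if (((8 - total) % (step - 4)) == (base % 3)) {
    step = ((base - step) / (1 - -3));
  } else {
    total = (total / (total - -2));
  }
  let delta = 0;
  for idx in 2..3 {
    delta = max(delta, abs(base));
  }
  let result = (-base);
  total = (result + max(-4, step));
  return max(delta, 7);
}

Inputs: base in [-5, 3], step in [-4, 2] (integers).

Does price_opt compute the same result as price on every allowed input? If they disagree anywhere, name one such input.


Changes here: arithmetic usage differs, boolean connective usage differs, constant usage differs, statement counts differ, local variable names differ; the full 63-point sweep finds no disagreement.
verdict: equivalent


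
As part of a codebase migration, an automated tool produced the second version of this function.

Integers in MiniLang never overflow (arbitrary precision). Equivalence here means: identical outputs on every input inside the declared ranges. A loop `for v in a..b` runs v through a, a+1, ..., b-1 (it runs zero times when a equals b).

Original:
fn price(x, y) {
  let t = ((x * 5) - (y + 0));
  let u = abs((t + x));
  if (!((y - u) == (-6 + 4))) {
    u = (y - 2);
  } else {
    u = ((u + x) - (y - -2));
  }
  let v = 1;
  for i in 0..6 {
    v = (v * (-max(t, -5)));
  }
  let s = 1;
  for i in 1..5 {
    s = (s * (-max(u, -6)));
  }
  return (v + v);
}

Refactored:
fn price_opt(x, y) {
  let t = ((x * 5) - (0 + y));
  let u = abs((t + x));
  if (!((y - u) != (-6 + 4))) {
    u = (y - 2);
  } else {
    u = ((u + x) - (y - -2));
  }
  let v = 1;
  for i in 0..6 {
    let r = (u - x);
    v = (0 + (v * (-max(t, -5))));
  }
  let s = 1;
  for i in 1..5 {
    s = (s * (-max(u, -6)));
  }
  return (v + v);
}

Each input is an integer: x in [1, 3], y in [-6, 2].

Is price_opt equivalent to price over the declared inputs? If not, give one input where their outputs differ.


Although `((y - u) == (-6 + 4))` became `((y - u) != (-6 + 4))`, no input in the stated domain can expose it.
As a probe, take x=1, y=-6: price runs t := 11 | u := 12 | (!((y - u) == (-6 + 4))): true | u := -8 | v := 1 | iter i=0: | v := -11 | iter i=1: | v := 121 | iter i=2: | v := -1331 | iter i=3: | v := 14641 | iter i=4: | v := -161051 | iter i=5: | v := 1771561 | s := 1 | iter i=1: | s := 6 | iter i=2: | s := 36 | iter i=3: | s := 216 | iter i=4: | s := 1296 | result 3543122; price_opt runs t := 11 | u := 12 | (!((y - u) != (-6 + 4))): false | u := 17 | v := 1 | iter i=0: | r := 16 | v := -11 | iter i=1: | r := 16 | v := 121 | iter i=2: | r := 16 | v := -1331 | iter i=3: | r := 16 | v := 14641 | iter i=4: | r := 16 | v := -161051 | iter i=5: | r := 16 | v := 1771561 | s := 1 | iter i=1: | s := -17 | iter i=2: | s := 289 | iter i=3: | s := -4913 | iter i=4: | s := 83521 | result 3543122; both end at 3543122.
Checked all 27 inputs in the declared domain: the outputs agree on every one.
verdict: equivalent


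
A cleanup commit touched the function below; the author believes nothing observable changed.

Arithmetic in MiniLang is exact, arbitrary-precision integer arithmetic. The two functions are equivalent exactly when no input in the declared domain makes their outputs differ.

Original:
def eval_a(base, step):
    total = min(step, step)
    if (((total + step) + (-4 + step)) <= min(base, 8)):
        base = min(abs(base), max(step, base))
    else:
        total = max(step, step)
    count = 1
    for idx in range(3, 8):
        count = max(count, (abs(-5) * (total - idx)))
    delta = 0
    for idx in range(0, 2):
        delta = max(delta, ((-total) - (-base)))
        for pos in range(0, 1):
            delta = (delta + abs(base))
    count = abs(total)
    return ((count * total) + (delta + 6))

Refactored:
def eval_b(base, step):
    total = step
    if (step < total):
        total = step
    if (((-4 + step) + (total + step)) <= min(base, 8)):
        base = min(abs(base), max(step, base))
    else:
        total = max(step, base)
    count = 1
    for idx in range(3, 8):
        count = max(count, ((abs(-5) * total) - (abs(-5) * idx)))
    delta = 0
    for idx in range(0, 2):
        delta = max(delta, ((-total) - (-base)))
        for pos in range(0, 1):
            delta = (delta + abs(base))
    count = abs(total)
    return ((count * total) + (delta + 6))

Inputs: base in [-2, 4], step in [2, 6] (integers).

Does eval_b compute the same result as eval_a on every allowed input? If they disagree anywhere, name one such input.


Try base=4, step=3.
eval_a: total = 3; (((total + step) + (-4 + step)) <= min(base, 8)) -> false; total = 3; count = 1; [idx=3]; count = 1; [idx=4]; count = 1; [idx=5]; count = 1; [idx=6]; count = 1; [idx=7]; count = 1; delta = 0; [idx=0]; delta = 1; [pos=0]; delta = 5; [idx=1]; delta = 5; [pos=0]; delta = 9; count = 3; return 24
eval_b: total = 3; (step < total) -> false; (((-4 + step) + (total + step)) <= min(base, 8)) -> false; total = 4; count = 1; [idx=3]; count = 5; [idx=4]; count = 5; [idx=5]; count = 5; [idx=6]; count = 5; [idx=7]; count = 5; delta = 0; [idx=0]; delta = 0; [pos=0]; delta = 4; [idx=1]; delta = 4; [pos=0]; delta = 8; count = 4; return 30
24 vs 30 — the two versions disagree here.
verdict: not equivalent; witness: base=4, step=3


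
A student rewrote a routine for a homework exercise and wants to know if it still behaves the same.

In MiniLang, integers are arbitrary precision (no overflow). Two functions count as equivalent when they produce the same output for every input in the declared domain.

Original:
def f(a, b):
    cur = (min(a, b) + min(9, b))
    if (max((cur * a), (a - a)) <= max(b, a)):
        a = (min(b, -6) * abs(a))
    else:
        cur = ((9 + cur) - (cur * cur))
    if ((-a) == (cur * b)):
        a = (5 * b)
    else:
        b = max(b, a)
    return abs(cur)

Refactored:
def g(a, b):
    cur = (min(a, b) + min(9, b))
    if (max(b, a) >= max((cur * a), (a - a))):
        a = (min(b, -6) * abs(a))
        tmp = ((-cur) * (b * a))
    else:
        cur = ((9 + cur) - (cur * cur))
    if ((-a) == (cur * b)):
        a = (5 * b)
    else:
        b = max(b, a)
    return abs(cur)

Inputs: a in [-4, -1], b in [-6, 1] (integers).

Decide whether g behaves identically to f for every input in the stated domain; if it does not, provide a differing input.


Equivalent — the differences include arithmetic usage differs; and comparison usage differs; and statement counts differ; and local variable names differ, yet no declared input distinguishes the two.
One worked example (a=-4, b=-6) — f: cur becomes -12; next (max((cur * a), (a - a)) <= max(b, a)) evaluates to false; next cur becomes -147; next ((-a) == (cur * b)) evaluates to false; next b becomes -4; next final value 147; g: cur becomes -12; next (max(b, a) >= max((cur * a), (a - a))) evaluates to false; next cur becomes -147; next ((-a) == (cur * b)) evaluates to false; next b becomes -4; next final value 147; agreement on 147.
Every one of the 32 inputs gives matching results.
verdict: equivalent


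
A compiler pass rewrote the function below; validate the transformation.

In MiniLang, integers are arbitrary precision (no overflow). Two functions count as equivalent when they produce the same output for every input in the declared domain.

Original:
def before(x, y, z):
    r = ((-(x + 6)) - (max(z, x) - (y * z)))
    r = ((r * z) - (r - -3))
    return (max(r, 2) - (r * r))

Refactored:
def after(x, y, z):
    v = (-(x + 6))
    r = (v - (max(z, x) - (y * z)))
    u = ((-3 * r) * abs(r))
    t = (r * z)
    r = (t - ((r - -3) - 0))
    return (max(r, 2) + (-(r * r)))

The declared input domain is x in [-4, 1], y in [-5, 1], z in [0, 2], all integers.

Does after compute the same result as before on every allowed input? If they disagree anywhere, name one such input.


One difference looks behavioral, but it never changes the outcome for any declared input.
One worked example (x=-4, y=-5, z=2) — before: r = -14; r = -17; return -287; after: v = -2; r = -14; u = 588; t = -28; r = -17; return -287; agreement on -287.
Sweeping the whole domain (126 inputs) finds no disagreement.
verdict: equivalent


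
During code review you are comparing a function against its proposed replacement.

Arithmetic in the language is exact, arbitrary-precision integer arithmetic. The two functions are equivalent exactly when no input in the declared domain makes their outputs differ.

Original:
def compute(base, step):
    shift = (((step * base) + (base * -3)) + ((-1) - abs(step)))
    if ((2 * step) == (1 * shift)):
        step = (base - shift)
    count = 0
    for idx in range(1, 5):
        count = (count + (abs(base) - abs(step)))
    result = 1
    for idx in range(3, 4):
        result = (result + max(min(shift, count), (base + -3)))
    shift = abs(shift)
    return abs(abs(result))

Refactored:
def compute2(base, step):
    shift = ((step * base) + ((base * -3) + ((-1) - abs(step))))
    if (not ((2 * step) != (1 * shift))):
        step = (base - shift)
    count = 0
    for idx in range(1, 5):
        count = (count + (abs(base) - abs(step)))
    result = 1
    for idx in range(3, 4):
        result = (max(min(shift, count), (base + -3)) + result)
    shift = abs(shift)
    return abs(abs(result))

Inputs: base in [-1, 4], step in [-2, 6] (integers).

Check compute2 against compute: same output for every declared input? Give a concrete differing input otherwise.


The two versions differ — the changes include boolean connective usage differs, plus comparison usage differs.
Spot check at base=3, step=3 — compute: shift=-4, then ((2 * step) == (1 * shift)) is false, then count=0, then (idx=1), then count=0, then (idx=2), then count=0, then (idx=3), then count=0, then (idx=4), then count=0, then result=1, then (idx=3), then result=1, then shift=4, then returns 1. compute2: shift=-4, then (not ((2 * step) != (1 * shift))) is false, then count=0, then (idx=1), then count=0, then (idx=2), then count=0, then (idx=3), then count=0, then (idx=4), then count=0, then result=1, then (idx=3), then result=1, then shift=4, then returns 1. Both give 1.
An exhaustive pass over the 54 declared inputs shows identical outputs.
verdict: equivalent


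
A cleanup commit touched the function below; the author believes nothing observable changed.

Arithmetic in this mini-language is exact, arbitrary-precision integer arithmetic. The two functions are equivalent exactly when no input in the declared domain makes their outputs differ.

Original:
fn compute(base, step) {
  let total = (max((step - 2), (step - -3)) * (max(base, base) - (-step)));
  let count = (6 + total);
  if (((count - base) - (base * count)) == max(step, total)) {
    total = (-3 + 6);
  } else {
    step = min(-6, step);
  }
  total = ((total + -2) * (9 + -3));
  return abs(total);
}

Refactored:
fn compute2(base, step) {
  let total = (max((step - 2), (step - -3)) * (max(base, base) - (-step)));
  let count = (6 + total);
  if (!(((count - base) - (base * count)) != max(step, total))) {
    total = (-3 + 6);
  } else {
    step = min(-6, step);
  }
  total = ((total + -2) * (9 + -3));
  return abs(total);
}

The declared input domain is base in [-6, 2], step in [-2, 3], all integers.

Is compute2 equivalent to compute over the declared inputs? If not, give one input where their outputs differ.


The two versions differ — the changes include boolean connective usage differs, plus comparison usage differs.
As a probe, take base=-1, step=0: compute runs total=-3, then count=3, then (((count - base) - (base * count)) == max(step, total)) is false, then step=-6, then total=-30, then returns 30; compute2 runs total=-3, then count=3, then (!(((count - base) - (base * count)) != max(step, total))) is false, then step=-6, then total=-30, then returns 30; both end at 30.
Sweeping the whole domain (54 inputs) finds no disagreement.
verdict: equivalent


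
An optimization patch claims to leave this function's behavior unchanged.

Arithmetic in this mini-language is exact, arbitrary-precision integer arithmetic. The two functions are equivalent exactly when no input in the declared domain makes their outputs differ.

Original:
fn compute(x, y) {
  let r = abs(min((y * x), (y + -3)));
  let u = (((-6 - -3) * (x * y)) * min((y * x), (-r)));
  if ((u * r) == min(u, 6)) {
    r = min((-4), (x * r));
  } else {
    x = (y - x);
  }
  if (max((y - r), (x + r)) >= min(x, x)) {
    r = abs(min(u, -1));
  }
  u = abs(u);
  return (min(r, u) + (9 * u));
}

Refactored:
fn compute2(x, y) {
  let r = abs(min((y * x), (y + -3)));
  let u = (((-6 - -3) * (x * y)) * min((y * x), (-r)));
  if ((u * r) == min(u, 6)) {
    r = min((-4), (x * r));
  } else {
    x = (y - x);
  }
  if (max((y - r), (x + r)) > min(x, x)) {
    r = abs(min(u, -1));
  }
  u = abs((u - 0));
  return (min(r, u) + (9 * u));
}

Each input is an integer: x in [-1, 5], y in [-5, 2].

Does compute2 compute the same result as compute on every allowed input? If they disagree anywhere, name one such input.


Try x=0, y=-4.
compute: r=7, then u=0, then ((u * r) == min(u, 6)) is true, then r=-4, then (max((y - r), (x + r)) >= min(x, x)) is true, then r=1, then u=0, then returns 0
compute2: r=7, then u=0, then ((u * r) == min(u, 6)) is true, then r=-4, then (max((y - r), (x + r)) > min(x, x)) is false, then u=0, then returns -4
0 against -4: the behavior changed.
verdict: not equivalent; witness: x=0, y=-4
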